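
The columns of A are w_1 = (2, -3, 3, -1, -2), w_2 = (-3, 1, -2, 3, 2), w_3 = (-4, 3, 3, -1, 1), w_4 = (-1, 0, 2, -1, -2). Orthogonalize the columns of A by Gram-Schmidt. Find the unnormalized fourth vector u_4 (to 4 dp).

u_4 = (-0.5853, 0.1237, -0.4181, 0.0401, -1.4181)

w_1 = (2, -3, 3, -1, -2); ‖w_1‖ = 5.1962, so q_1 = (0.3849, -0.5774, 0.5774, -0.1925, -0.3849).
q_1·w_2 = 0.3849·(-3) + (-0.5774)·1 + 0.5774·(-2) + (-0.1925)·3 + (-0.3849)·2 = -4.2339.
u_2 = w_2 + 4.2339·q_1 = (-1.3704, -1.4444, 0.4444, 2.1852, 0.3704).
‖u_2‖ = 3.0123, so q_2 = (-0.4549, -0.4795, 0.1475, 0.7254, 0.1230).
q_1·w_3 = 0.3849·(-4) + (-0.5774)·3 + 0.5774·3 + (-0.1925)·(-1) + (-0.3849)·1 = -1.7321; q_2·w_3 = (-0.4549)·(-4) + (-0.4795)·3 + 0.1475·3 + 0.7254·(-1) + 0.1230·1 = 0.2213.
u_3 = w_3 + 1.7321·q_1 − 0.2213·q_2 = (-3.2327, 2.1061, 3.9673, -1.4939, 0.3061).
‖u_3‖ = 5.7403, so q_3 = (-0.5632, 0.3669, 0.6911, -0.2602, 0.0533).
q_1·w_4 = 0.3849·(-1) + (-0.5774)·0 + 0.5774·2 + (-0.1925)·(-1) + (-0.3849)·(-2) = 1.7321; q_2·w_4 = (-0.4549)·(-1) + (-0.4795)·0 + 0.1475·2 + 0.7254·(-1) + 0.1230·(-2) = -0.2213; q_3·w_4 = (-0.5632)·(-1) + 0.3669·0 + 0.6911·2 + (-0.2602)·(-1) + 0.0533·(-2) = 2.0990.
u_4 = w_4 − 1.7321·q_1 + 0.2213·q_2 − 2.0990·q_3 = (-0.5853, 0.1237, -0.4181, 0.0401, -1.4181).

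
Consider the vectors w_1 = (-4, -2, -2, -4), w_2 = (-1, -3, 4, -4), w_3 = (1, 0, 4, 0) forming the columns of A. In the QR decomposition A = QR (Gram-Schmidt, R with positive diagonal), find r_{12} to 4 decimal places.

q_1 = w_1/‖w_1‖ = (-4, -2, -2, -4)/6.3246 = (-0.6325, -0.3162, -0.3162, -0.6325).
r_{12} = q_1·w_2 = 2.8460.

r_{12} = 2.8460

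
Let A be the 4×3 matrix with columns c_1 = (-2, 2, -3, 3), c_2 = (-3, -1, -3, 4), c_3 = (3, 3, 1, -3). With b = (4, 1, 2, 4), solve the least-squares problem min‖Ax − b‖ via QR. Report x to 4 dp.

e_1 = c_1/‖c_1‖ = (-2, 2, -3, 3)/5.0990 = (-0.3922, 0.3922, -0.5883, 0.5883).
r_{12} = e_1·c_2 = 4.9029.
u_2 = c_2 − 4.9029·e_1 = (-1.0769, -2.9231, -0.1154, 1.1154).
‖u_2‖ = 3.3108, so e_2 = (-0.3253, -0.8829, -0.0349, 0.3369).
r_{13} = e_1·c_3 = -2.3534; r_{23} = e_2·c_3 = -4.6700.
u_3 = c_3 + 2.3534·e_1 + 4.6700·e_2 = (0.5579, -0.2000, -0.5474, -0.0421).
‖u_3‖ = 0.8079, so e_3 = (0.6906, -0.2476, -0.6776, -0.0521).
Qᵀb = (0.0000, -0.9061, 0.9512).
Back-substitute: x_3 = 0.9512/0.8079 = 1.1774.
x_2 = (-0.9061 + 4.6700·1.1774)/3.3108 = 1.3871.
x_1 = (0.0000 − 4.9029·1.3871 + 2.3534·1.1774)/5.0990 = -0.7903.

x = (-0.7903, 1.3871, 1.1774)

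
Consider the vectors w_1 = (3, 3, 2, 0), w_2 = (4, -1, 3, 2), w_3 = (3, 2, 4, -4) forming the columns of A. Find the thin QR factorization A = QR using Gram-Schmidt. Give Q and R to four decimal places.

Q = [[0.6396, 0.4396, 0.0066], [0.6396, -0.6849, -0.3059], [0.4264, 0.3680, 0.4490], [0.0000, 0.4498, -0.8395]], R = [[4.6904, 3.1980, 4.9036], [0.0000, 4.4467, -0.3782], [0.0000, 0.0000, 4.5620]]

e_1 = w_1/‖w_1‖ = (3, 3, 2, 0)/4.6904 = (0.6396, 0.6396, 0.4264, 0.0000).
r_{12} = e_1·w_2 = 3.1980.
u_2 = w_2 − 3.1980·e_1 = (1.9545, -3.0455, 1.6364, 2.0000).
‖u_2‖ = 4.4467, so e_2 = (0.4396, -0.6849, 0.3680, 0.4498).
r_{13} = e_1·w_3 = 4.9036; r_{23} = e_2·w_3 = -0.3782.
u_3 = w_3 − 4.9036·e_1 + 0.3782·e_2 = (0.0299, -1.3954, 2.0483, -3.8299).
‖u_3‖ = 4.5620, so e_3 = (0.0066, -0.3059, 0.4490, -0.8395).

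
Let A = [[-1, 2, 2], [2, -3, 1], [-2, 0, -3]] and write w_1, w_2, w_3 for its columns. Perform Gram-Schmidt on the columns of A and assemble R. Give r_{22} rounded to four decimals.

r_{22} = 2.4267

w_1 = (-1, 2, -2); ‖w_1‖ = 3.0000, so e_1 = (-0.3333, 0.6667, -0.6667).
e_1·w_2 = (-0.3333)·2 + 0.6667·(-3) + (-0.6667)·0 = -2.6667.
u_2 = w_2 + 2.6667·e_1 = (1.1111, -1.2222, -1.7778).
r_{22} = ‖u_2‖ = 2.4267.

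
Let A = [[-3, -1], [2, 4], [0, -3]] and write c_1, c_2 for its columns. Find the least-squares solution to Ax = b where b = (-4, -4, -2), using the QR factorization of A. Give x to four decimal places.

c_1 = (-3, 2, 0); ‖c_1‖ = 3.6056, so q_1 = (-0.8321, 0.5547, 0.0000).
q_1·c_2 = (-0.8321)·(-1) + 0.5547·4 + 0.0000·(-3) = 3.0509.
u_2 = c_2 − 3.0509·q_1 = (1.5385, 2.3077, -3.0000).
‖u_2‖ = 4.0856, so q_2 = (0.3766, 0.5648, -0.7343).
Qᵀb = (1.1094, -2.2970).
Back-substitute: x_2 = -2.2970/4.0856 = -0.5622.
x_1 = (1.1094 − 3.0509·(-0.5622))/3.6056 = 0.7834.

x = (0.7834, -0.5622)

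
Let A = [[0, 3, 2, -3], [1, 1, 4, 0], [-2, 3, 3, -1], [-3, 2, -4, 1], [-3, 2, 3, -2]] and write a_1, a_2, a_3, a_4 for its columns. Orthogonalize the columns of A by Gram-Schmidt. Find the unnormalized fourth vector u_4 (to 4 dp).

u_4 = (-1.2022, 1.3949, 0.7691, 0.7627, -0.8105)

e_1 = a_1/‖a_1‖ = (0, 1, -2, -3, -3)/4.7958 = (0.0000, 0.2085, -0.4170, -0.6255, -0.6255).
r_{12} = e_1·a_2 = -3.5447.
u_2 = a_2 + 3.5447·e_1 = (3.0000, 1.7391, 1.5217, -0.2174, -0.2174).
‖u_2‖ = 3.7993, so e_2 = (0.7896, 0.4577, 0.4005, -0.0572, -0.0572).
r_{13} = e_1·a_3 = 0.2085; r_{23} = e_2·a_3 = 4.6690.
u_3 = a_3 − 0.2085·e_1 − 4.6690·e_2 = (-1.6867, 1.8193, 1.2169, -3.6024, 3.3976).
‖u_3‖ = 5.6707, so e_3 = (-0.2975, 0.3208, 0.2146, -0.6353, 0.5992).
r_{14} = e_1·a_4 = 1.0426; r_{24} = e_2·a_4 = -2.7122; r_{34} = e_3·a_4 = -1.1558.
u_4 = a_4 − 1.0426·e_1 + 2.7122·e_2 + 1.1558·e_3 = (-1.2022, 1.3949, 0.7691, 0.7627, -0.8105).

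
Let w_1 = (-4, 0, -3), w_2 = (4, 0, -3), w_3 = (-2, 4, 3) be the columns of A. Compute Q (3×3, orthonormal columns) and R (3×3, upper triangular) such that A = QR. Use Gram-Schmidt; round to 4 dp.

Q = [[-0.8000, 0.6000, 0.0000], [0.0000, 0.0000, 1.0000], [-0.6000, -0.8000, 0.0000]], R = [[5.0000, -1.4000, -0.2000], [0.0000, 4.8000, -3.6000], [0.0000, 0.0000, 4.0000]]

w_1 = (-4, 0, -3); ‖w_1‖ = 5.0000, so e_1 = (-0.8000, 0.0000, -0.6000).
e_1·w_2 = (-0.8000)·4 + 0.0000·0 + (-0.6000)·(-3) = -1.4000.
u_2 = w_2 + 1.4000·e_1 = (2.8800, 0.0000, -3.8400).
‖u_2‖ = 4.8000, so e_2 = (0.6000, 0.0000, -0.8000).
e_1·w_3 = (-0.8000)·(-2) + 0.0000·4 + (-0.6000)·3 = -0.2000; e_2·w_3 = 0.6000·(-2) + 0.0000·4 + (-0.8000)·3 = -3.6000.
u_3 = w_3 + 0.2000·e_1 + 3.6000·e_2 = (0.0000, 4.0000, 0.0000).
‖u_3‖ = 4.0000, so e_3 = (0.0000, 1.0000, 0.0000).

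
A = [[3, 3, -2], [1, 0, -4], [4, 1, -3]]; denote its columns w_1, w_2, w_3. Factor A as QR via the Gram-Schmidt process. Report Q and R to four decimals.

e_1 = w_1/‖w_1‖ = (3, 1, 4)/5.0990 = (0.5883, 0.1961, 0.7845).
r_{12} = e_1·w_2 = 2.5495.
u_2 = w_2 − 2.5495·e_1 = (1.5000, -0.5000, -1.0000).
‖u_2‖ = 1.8708, so e_2 = (0.8018, -0.2673, -0.5345).
r_{13} = e_1·w_3 = -4.3146; r_{23} = e_2·w_3 = 1.0690.
u_3 = w_3 + 4.3146·e_1 − 1.0690·e_2 = (-0.3187, -2.8681, 0.9560).
‖u_3‖ = 3.0400, so e_3 = (-0.1048, -0.9435, 0.3145).

Q = [[0.5883, 0.8018, -0.1048], [0.1961, -0.2673, -0.9435], [0.7845, -0.5345, 0.3145]], R = [[5.0990, 2.5495, -4.3146], [0.0000, 1.8708, 1.0690], [0.0000, 0.0000, 3.0400]]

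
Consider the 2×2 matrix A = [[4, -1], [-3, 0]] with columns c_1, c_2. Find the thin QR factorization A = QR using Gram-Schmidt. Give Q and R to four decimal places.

Q = [[0.8000, -0.6000], [-0.6000, -0.8000]], R = [[5.0000, -0.8000], [0.0000, 0.6000]]

c_1 = (4, -3); ‖c_1‖ = 5.0000, so e_1 = (0.8000, -0.6000).
e_1·c_2 = 0.8000·(-1) + (-0.6000)·0 = -0.8000.
u_2 = c_2 + 0.8000·e_1 = (-0.3600, -0.4800).
‖u_2‖ = 0.6000, so e_2 = (-0.6000, -0.8000).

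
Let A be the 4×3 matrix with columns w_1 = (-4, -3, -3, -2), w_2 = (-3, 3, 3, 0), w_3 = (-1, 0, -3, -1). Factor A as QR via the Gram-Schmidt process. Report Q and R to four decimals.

Q = [[-0.6489, -0.7115, 0.0340], [-0.4867, 0.4950, 0.7185], [-0.4867, 0.4950, -0.6845], [-0.3244, -0.0619, -0.1190]], R = [[6.1644, -0.9733, 2.4333], [0.0000, 5.1042, -0.7115], [0.0000, 0.0000, 2.1384]]

w_1 = (-4, -3, -3, -2); ‖w_1‖ = 6.1644, so q_1 = (-0.6489, -0.4867, -0.4867, -0.3244).
q_1·w_2 = (-0.6489)·(-3) + (-0.4867)·3 + (-0.4867)·3 + (-0.3244)·0 = -0.9733.
u_2 = w_2 + 0.9733·q_1 = (-3.6316, 2.5263, 2.5263, -0.3158).
‖u_2‖ = 5.1042, so q_2 = (-0.7115, 0.4950, 0.4950, -0.0619).
q_1·w_3 = (-0.6489)·(-1) + (-0.4867)·0 + (-0.4867)·(-3) + (-0.3244)·(-1) = 2.4333; q_2·w_3 = (-0.7115)·(-1) + 0.4950·0 + 0.4950·(-3) + (-0.0619)·(-1) = -0.7115.
u_3 = w_3 − 2.4333·q_1 + 0.7115·q_2 = (0.0727, 1.5364, -1.4636, -0.2545).
‖u_3‖ = 2.1384, so q_3 = (0.0340, 0.7185, -0.6845, -0.1190).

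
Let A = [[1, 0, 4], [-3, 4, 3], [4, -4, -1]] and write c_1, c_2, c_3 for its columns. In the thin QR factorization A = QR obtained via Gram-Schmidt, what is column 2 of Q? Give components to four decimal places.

c_1 = (1, -3, 4); ‖c_1‖ = 5.0990, so q_1 = (0.1961, -0.5883, 0.7845).
q_1·c_2 = 0.1961·0 + (-0.5883)·4 + 0.7845·(-4) = -5.4913.
u_2 = c_2 + 5.4913·q_1 = (1.0769, 0.7692, 0.3077).
‖u_2‖ = 1.3587, so q_2 = (0.7926, 0.5661, 0.2265).

q_2 = (0.7926, 0.5661, 0.2265)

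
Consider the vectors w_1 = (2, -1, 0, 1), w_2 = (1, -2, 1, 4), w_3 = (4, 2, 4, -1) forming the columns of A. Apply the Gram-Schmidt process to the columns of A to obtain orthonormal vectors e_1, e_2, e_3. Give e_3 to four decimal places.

e_3 = (0.2516, 0.4540, 0.8533, -0.0492)

e_1 = w_1/‖w_1‖ = (2, -1, 0, 1)/2.4495 = (0.8165, -0.4082, 0.0000, 0.4082).
r_{12} = e_1·w_2 = 3.2660.
u_2 = w_2 − 3.2660·e_1 = (-1.6667, -0.6667, 1.0000, 2.6667).
‖u_2‖ = 3.3665, so e_2 = (-0.4951, -0.1980, 0.2970, 0.7921).
r_{13} = e_1·w_3 = 2.0412; r_{23} = e_2·w_3 = -1.9803.
u_3 = w_3 − 2.0412·e_1 + 1.9803·e_2 = (1.3529, 2.4412, 4.5882, -0.2647).
‖u_3‖ = 5.3770, so e_3 = (0.2516, 0.4540, 0.8533, -0.0492).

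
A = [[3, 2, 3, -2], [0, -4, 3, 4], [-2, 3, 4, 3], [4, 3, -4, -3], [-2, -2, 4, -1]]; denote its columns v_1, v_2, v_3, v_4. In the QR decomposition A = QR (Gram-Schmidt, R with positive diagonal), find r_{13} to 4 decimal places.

e_1 = v_1/‖v_1‖ = (3, 0, -2, 4, -2)/5.7446 = (0.5222, 0.0000, -0.3482, 0.6963, -0.3482).
r_{13} = e_1·v_3 = -4.0038.

r_{13} = -4.0038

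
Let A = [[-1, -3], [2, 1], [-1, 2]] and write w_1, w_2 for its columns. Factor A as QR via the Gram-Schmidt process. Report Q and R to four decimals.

Q = [[-0.4082, -0.7071], [0.8165, 0.0000], [-0.4082, 0.7071]], R = [[2.4495, 1.2247], [0.0000, 3.5355]]

w_1 = (-1, 2, -1); ‖w_1‖ = 2.4495, so e_1 = (-0.4082, 0.8165, -0.4082).
e_1·w_2 = (-0.4082)·(-3) + 0.8165·1 + (-0.4082)·2 = 1.2247.
u_2 = w_2 − 1.2247·e_1 = (-2.5000, 0.0000, 2.5000).
‖u_2‖ = 3.5355, so e_2 = (-0.7071, 0.0000, 0.7071).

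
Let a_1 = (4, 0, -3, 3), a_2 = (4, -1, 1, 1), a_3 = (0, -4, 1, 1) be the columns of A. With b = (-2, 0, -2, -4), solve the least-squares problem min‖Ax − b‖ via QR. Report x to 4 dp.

a_1 = (4, 0, -3, 3); ‖a_1‖ = 5.8310, so e_1 = (0.6860, 0.0000, -0.5145, 0.5145).
e_1·a_2 = 0.6860·4 + 0.0000·(-1) + (-0.5145)·1 + 0.5145·1 = 2.7440.
u_2 = a_2 − 2.7440·e_1 = (2.1176, -1.0000, 2.4118, -0.4118).
‖u_2‖ = 3.3868, so e_2 = (0.6253, -0.2953, 0.7121, -0.1216).
e_1·a_3 = 0.6860·0 + 0.0000·(-4) + (-0.5145)·1 + 0.5145·1 = 0.0000; e_2·a_3 = 0.6253·0 + (-0.2953)·(-4) + 0.7121·1 + (-0.1216)·1 = 1.7716.
u_3 = a_3 + 0.0000·e_1 − 1.7716·e_2 = (-1.1077, -3.4769, -0.2615, 1.2154).
‖u_3‖ = 3.8551, so e_3 = (-0.2873, -0.9019, -0.0678, 0.3153).
Qᵀb = (-2.4010, -2.1884, -0.5507).
Back-substitute: x_3 = -0.5507/3.8551 = -0.1429.
x_2 = (-2.1884 − 1.7716·(-0.1429))/3.3868 = -0.5714.
x_1 = (-2.4010 − 2.7440·(-0.5714) + 0.0000·(-0.1429))/5.8310 = -0.1429.

x = (-0.1429, -0.5714, -0.1429)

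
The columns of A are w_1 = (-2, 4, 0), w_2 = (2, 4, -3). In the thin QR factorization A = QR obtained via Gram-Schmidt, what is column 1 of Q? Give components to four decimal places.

w_1 = (-2, 4, 0); ‖w_1‖ = 4.4721, so e_1 = (-0.4472, 0.8944, 0.0000).

e_1 = (-0.4472, 0.8944, 0.0000)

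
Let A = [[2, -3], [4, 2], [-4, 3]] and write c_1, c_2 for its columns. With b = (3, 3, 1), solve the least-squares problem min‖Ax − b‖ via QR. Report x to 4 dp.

c_1 = (2, 4, -4); ‖c_1‖ = 6.0000, so q_1 = (0.3333, 0.6667, -0.6667).
q_1·c_2 = 0.3333·(-3) + 0.6667·2 + (-0.6667)·3 = -1.6667.
u_2 = c_2 + 1.6667·q_1 = (-2.4444, 3.1111, 1.8889).
‖u_2‖ = 4.3843, so q_2 = (-0.5575, 0.7096, 0.4308).
Qᵀb = (2.3333, 0.8870).
Back-substitute: x_2 = 0.8870/4.3843 = 0.2023.
x_1 = (2.3333 + 1.6667·0.2023)/6.0000 = 0.4451.

x = (0.4451, 0.2023)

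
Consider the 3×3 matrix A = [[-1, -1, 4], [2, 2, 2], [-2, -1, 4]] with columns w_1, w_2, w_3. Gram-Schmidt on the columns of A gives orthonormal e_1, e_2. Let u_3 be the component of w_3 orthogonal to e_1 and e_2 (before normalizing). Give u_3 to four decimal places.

u_3 = (4.0000, 2.0000, 0.0000)

e_1 = w_1/‖w_1‖ = (-1, 2, -2)/3.0000 = (-0.3333, 0.6667, -0.6667).
r_{12} = e_1·w_2 = 2.3333.
u_2 = w_2 − 2.3333·e_1 = (-0.2222, 0.4444, 0.5556).
‖u_2‖ = 0.7454, so e_2 = (-0.2981, 0.5963, 0.7454).
r_{13} = e_1·w_3 = -2.6667; r_{23} = e_2·w_3 = 2.9814.
u_3 = w_3 + 2.6667·e_1 − 2.9814·e_2 = (4.0000, 2.0000, 0.0000).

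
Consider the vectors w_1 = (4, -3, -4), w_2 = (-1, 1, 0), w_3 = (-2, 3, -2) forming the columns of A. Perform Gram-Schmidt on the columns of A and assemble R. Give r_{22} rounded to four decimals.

r_{22} = 0.8971

w_1 = (4, -3, -4); ‖w_1‖ = 6.4031, so q_1 = (0.6247, -0.4685, -0.6247).
q_1·w_2 = 0.6247·(-1) + (-0.4685)·1 + (-0.6247)·0 = -1.0932.
u_2 = w_2 + 1.0932·q_1 = (-0.3171, 0.4878, -0.6829).
r_{22} = ‖u_2‖ = 0.8971.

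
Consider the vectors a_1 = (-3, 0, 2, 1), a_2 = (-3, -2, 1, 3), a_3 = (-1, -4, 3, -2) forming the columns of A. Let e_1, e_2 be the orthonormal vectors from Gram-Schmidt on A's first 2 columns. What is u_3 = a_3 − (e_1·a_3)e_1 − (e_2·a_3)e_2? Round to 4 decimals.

u_3 = (0.5000, -3.7778, 2.1111, -2.7222)

e_1 = a_1/‖a_1‖ = (-3, 0, 2, 1)/3.7417 = (-0.8018, 0.0000, 0.5345, 0.2673).
r_{12} = e_1·a_2 = 3.7417.
u_2 = a_2 − 3.7417·e_1 = (0.0000, -2.0000, -1.0000, 2.0000).
‖u_2‖ = 3.0000, so e_2 = (0.0000, -0.6667, -0.3333, 0.6667).
r_{13} = e_1·a_3 = 1.8708; r_{23} = e_2·a_3 = 0.3333.
u_3 = a_3 − 1.8708·e_1 − 0.3333·e_2 = (0.5000, -3.7778, 2.1111, -2.7222).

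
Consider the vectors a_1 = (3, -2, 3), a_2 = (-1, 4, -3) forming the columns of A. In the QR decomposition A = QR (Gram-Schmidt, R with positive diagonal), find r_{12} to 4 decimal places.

a_1 = (3, -2, 3); ‖a_1‖ = 4.6904, so e_1 = (0.6396, -0.4264, 0.6396).
r_{12} = e_1·a_2 = -4.2640.

r_{12} = -4.2640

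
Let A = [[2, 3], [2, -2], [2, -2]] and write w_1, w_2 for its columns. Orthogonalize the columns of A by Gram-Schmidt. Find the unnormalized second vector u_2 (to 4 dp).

q_1 = w_1/‖w_1‖ = (2, 2, 2)/3.4641 = (0.5774, 0.5774, 0.5774).
r_{12} = q_1·w_2 = -0.5774.
u_2 = w_2 + 0.5774·q_1 = (3.3333, -1.6667, -1.6667).

u_2 = (3.3333, -1.6667, -1.6667)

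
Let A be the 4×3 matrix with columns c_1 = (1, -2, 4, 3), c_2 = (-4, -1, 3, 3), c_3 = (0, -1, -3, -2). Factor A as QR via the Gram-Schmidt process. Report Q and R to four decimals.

Q = [[0.1826, -0.9668, -0.1124], [-0.3651, 0.0556, -0.9213], [0.7303, 0.0974, -0.3591], [0.5477, 0.2295, -0.0979]], R = [[5.4772, 3.4689, -2.9212], [0.0000, 4.7924, -0.8068], [0.0000, 0.0000, 2.1945]]

q_1 = c_1/‖c_1‖ = (1, -2, 4, 3)/5.4772 = (0.1826, -0.3651, 0.7303, 0.5477).
r_{12} = q_1·c_2 = 3.4689.
u_2 = c_2 − 3.4689·q_1 = (-4.6333, 0.2667, 0.4667, 1.1000).
‖u_2‖ = 4.7924, so q_2 = (-0.9668, 0.0556, 0.0974, 0.2295).
r_{13} = q_1·c_3 = -2.9212; r_{23} = q_2·c_3 = -0.8068.
u_3 = c_3 + 2.9212·q_1 + 0.8068·q_2 = (-0.2467, -2.0218, -0.7881, -0.2148).
‖u_3‖ = 2.1945, so q_3 = (-0.1124, -0.9213, -0.3591, -0.0979).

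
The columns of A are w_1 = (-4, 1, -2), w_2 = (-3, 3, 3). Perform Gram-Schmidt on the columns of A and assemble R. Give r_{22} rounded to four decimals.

w_1 = (-4, 1, -2); ‖w_1‖ = 4.5826, so q_1 = (-0.8729, 0.2182, -0.4364).
q_1·w_2 = (-0.8729)·(-3) + 0.2182·3 + (-0.4364)·3 = 1.9640.
u_2 = w_2 − 1.9640·q_1 = (-1.2857, 2.5714, 3.8571).
r_{22} = ‖u_2‖ = 4.8107.

r_{22} = 4.8107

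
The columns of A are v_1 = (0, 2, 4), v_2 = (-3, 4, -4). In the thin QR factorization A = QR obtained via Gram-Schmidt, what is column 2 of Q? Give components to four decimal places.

e_2 = (-0.4880, 0.7807, -0.3904)

e_1 = v_1/‖v_1‖ = (0, 2, 4)/4.4721 = (0.0000, 0.4472, 0.8944).
r_{12} = e_1·v_2 = -1.7889.
u_2 = v_2 + 1.7889·e_1 = (-3.0000, 4.8000, -2.4000).
‖u_2‖ = 6.1482, so e_2 = (-0.4880, 0.7807, -0.3904).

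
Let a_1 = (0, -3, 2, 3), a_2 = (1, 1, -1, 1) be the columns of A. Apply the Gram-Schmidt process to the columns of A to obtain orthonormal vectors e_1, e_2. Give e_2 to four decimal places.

e_2 = (0.5118, 0.3722, -0.4187, 0.6513)

a_1 = (0, -3, 2, 3); ‖a_1‖ = 4.6904, so e_1 = (0.0000, -0.6396, 0.4264, 0.6396).
e_1·a_2 = 0.0000·1 + (-0.6396)·1 + 0.4264·(-1) + 0.6396·1 = -0.4264.
u_2 = a_2 + 0.4264·e_1 = (1.0000, 0.7273, -0.8182, 1.2727).
‖u_2‖ = 1.9540, so e_2 = (0.5118, 0.3722, -0.4187, 0.6513).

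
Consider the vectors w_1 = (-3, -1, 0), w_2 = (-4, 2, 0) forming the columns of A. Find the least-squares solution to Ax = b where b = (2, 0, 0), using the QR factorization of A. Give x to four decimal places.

x = (-0.4000, -0.2000)

e_1 = w_1/‖w_1‖ = (-3, -1, 0)/3.1623 = (-0.9487, -0.3162, 0.0000).
r_{12} = e_1·w_2 = 3.1623.
u_2 = w_2 − 3.1623·e_1 = (-1.0000, 3.0000, 0.0000).
‖u_2‖ = 3.1623, so e_2 = (-0.3162, 0.9487, 0.0000).
Qᵀb = (-1.8974, -0.6325).
Back-substitute: x_2 = -0.6325/3.1623 = -0.2000.
x_1 = (-1.8974 − 3.1623·(-0.2000))/3.1623 = -0.4000.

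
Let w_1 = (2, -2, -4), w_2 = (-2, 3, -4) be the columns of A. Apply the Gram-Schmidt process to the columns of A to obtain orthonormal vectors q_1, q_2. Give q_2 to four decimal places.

q_2 = (-0.4767, 0.6674, -0.5721)

w_1 = (2, -2, -4); ‖w_1‖ = 4.8990, so q_1 = (0.4082, -0.4082, -0.8165).
q_1·w_2 = 0.4082·(-2) + (-0.4082)·3 + (-0.8165)·(-4) = 1.2247.
u_2 = w_2 − 1.2247·q_1 = (-2.5000, 3.5000, -3.0000).
‖u_2‖ = 5.2440, so q_2 = (-0.4767, 0.6674, -0.5721).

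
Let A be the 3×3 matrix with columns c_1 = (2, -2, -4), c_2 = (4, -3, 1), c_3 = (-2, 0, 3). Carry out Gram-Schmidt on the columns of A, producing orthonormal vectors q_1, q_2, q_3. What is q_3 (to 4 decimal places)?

q_3 = (-0.6116, -0.7863, 0.0874)

q_1 = c_1/‖c_1‖ = (2, -2, -4)/4.8990 = (0.4082, -0.4082, -0.8165).
r_{12} = q_1·c_2 = 2.0412.
u_2 = c_2 − 2.0412·q_1 = (3.1667, -2.1667, 2.6667).
‖u_2‖ = 4.6726, so q_2 = (0.6777, -0.4637, 0.5707).
r_{13} = q_1·c_3 = -3.2660; r_{23} = q_2·c_3 = 0.3567.
u_3 = c_3 + 3.2660·q_1 − 0.3567·q_2 = (-0.9084, -1.1679, 0.1298).
‖u_3‖ = 1.4853, so q_3 = (-0.6116, -0.7863, 0.0874).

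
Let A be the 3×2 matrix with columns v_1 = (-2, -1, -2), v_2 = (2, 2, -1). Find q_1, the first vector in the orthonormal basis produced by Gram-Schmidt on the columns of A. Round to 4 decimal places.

v_1 = (-2, -1, -2); ‖v_1‖ = 3.0000, so q_1 = (-0.6667, -0.3333, -0.6667).

q_1 = (-0.6667, -0.3333, -0.6667)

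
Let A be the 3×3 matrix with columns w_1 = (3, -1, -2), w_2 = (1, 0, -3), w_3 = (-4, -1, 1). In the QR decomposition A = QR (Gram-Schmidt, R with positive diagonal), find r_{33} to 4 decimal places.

w_1 = (3, -1, -2); ‖w_1‖ = 3.7417, so q_1 = (0.8018, -0.2673, -0.5345).
q_1·w_2 = 0.8018·1 + (-0.2673)·0 + (-0.5345)·(-3) = 2.4054.
u_2 = w_2 − 2.4054·q_1 = (-0.9286, 0.6429, -1.7143).
‖u_2‖ = 2.0529, so q_2 = (-0.4523, 0.3132, -0.8351).
q_1·w_3 = 0.8018·(-4) + (-0.2673)·(-1) + (-0.5345)·1 = -3.4744; q_2·w_3 = (-0.4523)·(-4) + 0.3132·(-1) + (-0.8351)·1 = 0.6611.
u_3 = w_3 + 3.4744·q_1 − 0.6611·q_2 = (-0.9153, -2.1356, -0.3051).
r_{33} = ‖u_3‖ = 2.3434.

r_{33} = 2.3434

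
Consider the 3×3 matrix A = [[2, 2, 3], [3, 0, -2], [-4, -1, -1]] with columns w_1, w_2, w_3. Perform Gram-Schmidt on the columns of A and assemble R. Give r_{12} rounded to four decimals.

q_1 = w_1/‖w_1‖ = (2, 3, -4)/5.3852 = (0.3714, 0.5571, -0.7428).
r_{12} = q_1·w_2 = 1.4856.

r_{12} = 1.4856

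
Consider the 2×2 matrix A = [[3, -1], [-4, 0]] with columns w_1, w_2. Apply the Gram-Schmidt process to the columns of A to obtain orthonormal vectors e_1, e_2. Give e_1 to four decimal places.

e_1 = (0.6000, -0.8000)

e_1 = w_1/‖w_1‖ = (3, -4)/5.0000 = (0.6000, -0.8000).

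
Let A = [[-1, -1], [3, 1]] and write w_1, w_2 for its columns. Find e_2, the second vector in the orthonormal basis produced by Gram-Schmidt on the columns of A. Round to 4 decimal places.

e_2 = (-0.9487, -0.3162)

w_1 = (-1, 3); ‖w_1‖ = 3.1623, so e_1 = (-0.3162, 0.9487).
e_1·w_2 = (-0.3162)·(-1) + 0.9487·1 = 1.2649.
u_2 = w_2 − 1.2649·e_1 = (-0.6000, -0.2000).
‖u_2‖ = 0.6325, so e_2 = (-0.9487, -0.3162).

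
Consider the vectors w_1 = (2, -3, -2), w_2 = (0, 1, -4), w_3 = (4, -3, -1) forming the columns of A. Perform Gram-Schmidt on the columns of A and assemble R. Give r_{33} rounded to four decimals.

q_1 = w_1/‖w_1‖ = (2, -3, -2)/4.1231 = (0.4851, -0.7276, -0.4851).
r_{12} = q_1·w_2 = 1.2127.
u_2 = w_2 − 1.2127·q_1 = (-0.5882, 1.8824, -3.4118).
‖u_2‖ = 3.9407, so q_2 = (-0.1493, 0.4777, -0.8658).
r_{13} = q_1·w_3 = 4.6082; r_{23} = q_2·w_3 = -1.1643.
u_3 = w_3 − 4.6082·q_1 + 1.1643·q_2 = (1.5909, 0.9091, 0.2273).
r_{33} = ‖u_3‖ = 1.8464.

r_{33} = 1.8464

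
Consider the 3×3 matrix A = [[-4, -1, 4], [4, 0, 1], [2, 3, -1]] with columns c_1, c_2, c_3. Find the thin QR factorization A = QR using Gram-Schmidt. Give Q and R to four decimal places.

c_1 = (-4, 4, 2); ‖c_1‖ = 6.0000, so q_1 = (-0.6667, 0.6667, 0.3333).
q_1·c_2 = (-0.6667)·(-1) + 0.6667·0 + 0.3333·3 = 1.6667.
u_2 = c_2 − 1.6667·q_1 = (0.1111, -1.1111, 2.4444).
‖u_2‖ = 2.6874, so q_2 = (0.0413, -0.4134, 0.9096).
q_1·c_3 = (-0.6667)·4 + 0.6667·1 + 0.3333·(-1) = -2.3333; q_2·c_3 = 0.0413·4 + (-0.4134)·1 + 0.9096·(-1) = -1.1577.
u_3 = c_3 + 2.3333·q_1 + 1.1577·q_2 = (2.4923, 2.0769, 0.8308).
‖u_3‖ = 3.3489, so q_3 = (0.7442, 0.6202, 0.2481).

Q = [[-0.6667, 0.0413, 0.7442], [0.6667, -0.4134, 0.6202], [0.3333, 0.9096, 0.2481]], R = [[6.0000, 1.6667, -2.3333], [0.0000, 2.6874, -1.1577], [0.0000, 0.0000, 3.3489]]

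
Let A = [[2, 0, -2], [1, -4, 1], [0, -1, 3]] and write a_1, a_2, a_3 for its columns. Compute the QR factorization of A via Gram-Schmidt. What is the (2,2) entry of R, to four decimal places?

r_{22} = 3.7148

a_1 = (2, 1, 0); ‖a_1‖ = 2.2361, so q_1 = (0.8944, 0.4472, 0.0000).
q_1·a_2 = 0.8944·0 + 0.4472·(-4) + 0.0000·(-1) = -1.7889.
u_2 = a_2 + 1.7889·q_1 = (1.6000, -3.2000, -1.0000).
r_{22} = ‖u_2‖ = 3.7148.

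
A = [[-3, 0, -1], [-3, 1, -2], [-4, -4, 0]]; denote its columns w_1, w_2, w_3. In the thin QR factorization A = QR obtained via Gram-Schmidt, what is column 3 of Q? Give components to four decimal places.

e_3 = (0.7911, -0.5934, -0.1483)

w_1 = (-3, -3, -4); ‖w_1‖ = 5.8310, so e_1 = (-0.5145, -0.5145, -0.6860).
e_1·w_2 = (-0.5145)·0 + (-0.5145)·1 + (-0.6860)·(-4) = 2.2295.
u_2 = w_2 − 2.2295·e_1 = (1.1471, 2.1471, -2.4706).
‖u_2‖ = 3.4683, so e_2 = (0.3307, 0.6190, -0.7123).
e_1·w_3 = (-0.5145)·(-1) + (-0.5145)·(-2) + (-0.6860)·0 = 1.5435; e_2·w_3 = 0.3307·(-1) + 0.6190·(-2) + (-0.7123)·0 = -1.5688.
u_3 = w_3 − 1.5435·e_1 + 1.5688·e_2 = (0.3130, -0.2347, -0.0587).
‖u_3‖ = 0.3956, so e_3 = (0.7911, -0.5934, -0.1483).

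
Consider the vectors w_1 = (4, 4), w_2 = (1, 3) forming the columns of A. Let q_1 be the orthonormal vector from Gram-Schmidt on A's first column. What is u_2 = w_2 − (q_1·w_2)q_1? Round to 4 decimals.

u_2 = (-1.0000, 1.0000)

q_1 = w_1/‖w_1‖ = (4, 4)/5.6569 = (0.7071, 0.7071).
r_{12} = q_1·w_2 = 2.8284.
u_2 = w_2 − 2.8284·q_1 = (-1.0000, 1.0000).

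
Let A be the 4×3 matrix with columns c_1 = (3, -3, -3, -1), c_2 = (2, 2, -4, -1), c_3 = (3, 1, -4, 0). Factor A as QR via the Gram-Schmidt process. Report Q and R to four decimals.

c_1 = (3, -3, -3, -1); ‖c_1‖ = 5.2915, so e_1 = (0.5669, -0.5669, -0.5669, -0.1890).
e_1·c_2 = 0.5669·2 + (-0.5669)·2 + (-0.5669)·(-4) + (-0.1890)·(-1) = 2.4568.
u_2 = c_2 − 2.4568·e_1 = (0.6071, 3.3929, -2.6071, -0.5357).
‖u_2‖ = 4.3548, so e_2 = (0.1394, 0.7791, -0.5987, -0.1230).
e_1·c_3 = 0.5669·3 + (-0.5669)·1 + (-0.5669)·(-4) + (-0.1890)·0 = 3.4017; e_2·c_3 = 0.1394·3 + 0.7791·1 + (-0.5987)·(-4) + (-0.1230)·0 = 3.5921.
u_3 = c_3 − 3.4017·e_1 − 3.5921·e_2 = (0.5706, 0.1299, 0.0791, 1.0847).
‖u_3‖ = 1.2351, so e_3 = (0.4620, 0.1052, 0.0640, 0.8783).

Q = [[0.5669, 0.1394, 0.4620], [-0.5669, 0.7791, 0.1052], [-0.5669, -0.5987, 0.0640], [-0.1890, -0.1230, 0.8783]], R = [[5.2915, 2.4568, 3.4017], [0.0000, 4.3548, 3.5921], [0.0000, 0.0000, 1.2351]]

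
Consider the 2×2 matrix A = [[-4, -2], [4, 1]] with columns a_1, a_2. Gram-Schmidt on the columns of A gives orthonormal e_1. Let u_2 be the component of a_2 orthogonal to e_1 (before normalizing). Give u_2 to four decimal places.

u_2 = (-0.5000, -0.5000)

e_1 = a_1/‖a_1‖ = (-4, 4)/5.6569 = (-0.7071, 0.7071).
r_{12} = e_1·a_2 = 2.1213.
u_2 = a_2 − 2.1213·e_1 = (-0.5000, -0.5000).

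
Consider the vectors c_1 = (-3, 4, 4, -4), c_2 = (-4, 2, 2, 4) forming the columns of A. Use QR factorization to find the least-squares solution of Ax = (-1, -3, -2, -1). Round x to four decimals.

c_1 = (-3, 4, 4, -4); ‖c_1‖ = 7.5498, so q_1 = (-0.3974, 0.5298, 0.5298, -0.5298).
q_1·c_2 = (-0.3974)·(-4) + 0.5298·2 + 0.5298·2 + (-0.5298)·4 = 1.5894.
u_2 = c_2 − 1.5894·q_1 = (-3.3684, 1.1579, 1.1579, 4.8421).
‖u_2‖ = 6.1216, so q_2 = (-0.5503, 0.1891, 0.1891, 0.7910).
Qᵀb = (-1.7219, -1.1865).
Back-substitute: x_2 = -1.1865/6.1216 = -0.1938.
x_1 = (-1.7219 − 1.5894·(-0.1938))/7.5498 = -0.1873.

x = (-0.1873, -0.1938)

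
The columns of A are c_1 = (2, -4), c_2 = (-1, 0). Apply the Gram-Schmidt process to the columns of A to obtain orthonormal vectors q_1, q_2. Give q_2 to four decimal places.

c_1 = (2, -4); ‖c_1‖ = 4.4721, so q_1 = (0.4472, -0.8944).
q_1·c_2 = 0.4472·(-1) + (-0.8944)·0 = -0.4472.
u_2 = c_2 + 0.4472·q_1 = (-0.8000, -0.4000).
‖u_2‖ = 0.8944, so q_2 = (-0.8944, -0.4472).

q_2 = (-0.8944, -0.4472)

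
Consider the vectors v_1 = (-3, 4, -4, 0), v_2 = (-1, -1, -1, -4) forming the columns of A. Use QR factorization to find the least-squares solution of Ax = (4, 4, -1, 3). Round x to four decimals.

x = (0.2714, -1.0429)

v_1 = (-3, 4, -4, 0); ‖v_1‖ = 6.4031, so e_1 = (-0.4685, 0.6247, -0.6247, 0.0000).
e_1·v_2 = (-0.4685)·(-1) + 0.6247·(-1) + (-0.6247)·(-1) + 0.0000·(-4) = 0.4685.
u_2 = v_2 − 0.4685·e_1 = (-0.7805, -1.2927, -0.7073, -4.0000).
‖u_2‖ = 4.3336, so e_2 = (-0.1801, -0.2983, -0.1632, -0.9230).
Qᵀb = (1.2494, -4.5194).
Back-substitute: x_2 = -4.5194/4.3336 = -1.0429.
x_1 = (1.2494 − 0.4685·(-1.0429))/6.4031 = 0.2714.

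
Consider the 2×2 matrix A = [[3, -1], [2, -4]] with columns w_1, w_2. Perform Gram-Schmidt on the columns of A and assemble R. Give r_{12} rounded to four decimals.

r_{12} = -3.0509

w_1 = (3, 2); ‖w_1‖ = 3.6056, so e_1 = (0.8321, 0.5547).
r_{12} = e_1·w_2 = -3.0509.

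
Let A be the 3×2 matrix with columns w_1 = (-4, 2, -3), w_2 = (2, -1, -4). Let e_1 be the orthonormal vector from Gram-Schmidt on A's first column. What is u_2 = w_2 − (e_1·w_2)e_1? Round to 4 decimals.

u_2 = (2.2759, -1.1379, -3.7931)

w_1 = (-4, 2, -3); ‖w_1‖ = 5.3852, so e_1 = (-0.7428, 0.3714, -0.5571).
e_1·w_2 = (-0.7428)·2 + 0.3714·(-1) + (-0.5571)·(-4) = 0.3714.
u_2 = w_2 − 0.3714·e_1 = (2.2759, -1.1379, -3.7931).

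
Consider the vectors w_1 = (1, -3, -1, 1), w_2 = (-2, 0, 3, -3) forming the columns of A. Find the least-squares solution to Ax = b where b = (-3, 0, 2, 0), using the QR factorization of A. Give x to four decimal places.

x = (-0.0700, 0.5200)

w_1 = (1, -3, -1, 1); ‖w_1‖ = 3.4641, so q_1 = (0.2887, -0.8660, -0.2887, 0.2887).
q_1·w_2 = 0.2887·(-2) + (-0.8660)·0 + (-0.2887)·3 + 0.2887·(-3) = -2.3094.
u_2 = w_2 + 2.3094·q_1 = (-1.3333, -2.0000, 2.3333, -2.3333).
‖u_2‖ = 4.0825, so q_2 = (-0.3266, -0.4899, 0.5715, -0.5715).
Qᵀb = (-1.4434, 2.1229).
Back-substitute: x_2 = 2.1229/4.0825 = 0.5200.
x_1 = (-1.4434 + 2.3094·0.5200)/3.4641 = -0.0700.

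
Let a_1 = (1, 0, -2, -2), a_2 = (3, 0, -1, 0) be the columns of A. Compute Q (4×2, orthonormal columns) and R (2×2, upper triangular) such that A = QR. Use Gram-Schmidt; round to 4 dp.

a_1 = (1, 0, -2, -2); ‖a_1‖ = 3.0000, so q_1 = (0.3333, 0.0000, -0.6667, -0.6667).
q_1·a_2 = 0.3333·3 + 0.0000·0 + (-0.6667)·(-1) + (-0.6667)·0 = 1.6667.
u_2 = a_2 − 1.6667·q_1 = (2.4444, 0.0000, 0.1111, 1.1111).
‖u_2‖ = 2.6874, so q_2 = (0.9096, 0.0000, 0.0413, 0.4134).

Q = [[0.3333, 0.9096], [0.0000, 0.0000], [-0.6667, 0.0413], [-0.6667, 0.4134]], R = [[3.0000, 1.6667], [0.0000, 2.6874]]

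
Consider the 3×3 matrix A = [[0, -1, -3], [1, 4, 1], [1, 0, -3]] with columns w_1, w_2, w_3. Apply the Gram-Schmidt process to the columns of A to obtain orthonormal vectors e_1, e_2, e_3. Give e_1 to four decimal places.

e_1 = (0.0000, 0.7071, 0.7071)

e_1 = w_1/‖w_1‖ = (0, 1, 1)/1.4142 = (0.0000, 0.7071, 0.7071).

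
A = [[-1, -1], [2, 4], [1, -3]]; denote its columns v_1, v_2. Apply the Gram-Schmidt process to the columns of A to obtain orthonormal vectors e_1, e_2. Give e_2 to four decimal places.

v_1 = (-1, 2, 1); ‖v_1‖ = 2.4495, so e_1 = (-0.4082, 0.8165, 0.4082).
e_1·v_2 = (-0.4082)·(-1) + 0.8165·4 + 0.4082·(-3) = 2.4495.
u_2 = v_2 − 2.4495·e_1 = (0.0000, 2.0000, -4.0000).
‖u_2‖ = 4.4721, so e_2 = (0.0000, 0.4472, -0.8944).

e_2 = (0.0000, 0.4472, -0.8944)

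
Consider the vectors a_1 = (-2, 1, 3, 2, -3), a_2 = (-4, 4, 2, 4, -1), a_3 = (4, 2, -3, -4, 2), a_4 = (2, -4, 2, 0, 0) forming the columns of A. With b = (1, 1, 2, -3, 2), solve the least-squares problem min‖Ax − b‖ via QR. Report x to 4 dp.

x = (0.1327, 0.5247, 0.8385, 0.7412)

a_1 = (-2, 1, 3, 2, -3); ‖a_1‖ = 5.1962, so e_1 = (-0.3849, 0.1925, 0.5774, 0.3849, -0.5774).
e_1·a_2 = (-0.3849)·(-4) + 0.1925·4 + 0.5774·2 + 0.3849·4 + (-0.5774)·(-1) = 5.5811.
u_2 = a_2 − 5.5811·e_1 = (-1.8519, 2.9259, -1.2222, 1.8519, 2.2222).
‖u_2‖ = 4.6746, so e_2 = (-0.3962, 0.6259, -0.2615, 0.3962, 0.4754).
e_1·a_3 = (-0.3849)·4 + 0.1925·2 + 0.5774·(-3) + 0.3849·(-4) + (-0.5774)·2 = -5.5811; e_2·a_3 = (-0.3962)·4 + 0.6259·2 + (-0.2615)·(-3) + 0.3962·(-4) + 0.4754·2 = -0.1822.
u_3 = a_3 + 5.5811·e_1 + 0.1822·e_2 = (1.7797, 3.1881, 0.1746, -1.7797, -1.1356).
‖u_3‖ = 4.2212, so e_3 = (0.4216, 0.7553, 0.0414, -0.4216, -0.2690).
e_1·a_4 = (-0.3849)·2 + 0.1925·(-4) + 0.5774·2 + 0.3849·0 + (-0.5774)·0 = -0.3849; e_2·a_4 = (-0.3962)·2 + 0.6259·(-4) + (-0.2615)·2 + 0.3962·0 + 0.4754·0 = -3.8189; e_3·a_4 = 0.4216·2 + 0.7553·(-4) + 0.0414·2 + (-0.4216)·0 + (-0.2690)·0 = -2.0951.
u_4 = a_4 + 0.3849·e_1 + 3.8189·e_2 + 2.0951·e_3 = (1.2223, 0.0468, 1.3104, 0.7777, 1.0296).
‖u_4‖ = 2.2087, so e_4 = (0.5534, 0.0212, 0.5933, 0.3521, 0.4662).
Qᵀb = (-1.3472, -0.5308, 1.9863, 1.6372).
Back-substitute: x_4 = 1.6372/2.2087 = 0.7412.
x_3 = (1.9863 + 2.0951·0.7412)/4.2212 = 0.8385.
x_2 = (-0.5308 + 0.1822·0.8385 + 3.8189·0.7412)/4.6746 = 0.5247.
x_1 = (-1.3472 − 5.5811·0.5247 + 5.5811·0.8385 + 0.3849·0.7412)/5.1962 = 0.1327.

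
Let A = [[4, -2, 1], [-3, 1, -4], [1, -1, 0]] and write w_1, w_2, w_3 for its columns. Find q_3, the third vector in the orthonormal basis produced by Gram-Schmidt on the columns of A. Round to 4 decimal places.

q_3 = (-0.5774, -0.5774, 0.5774)

w_1 = (4, -3, 1); ‖w_1‖ = 5.0990, so q_1 = (0.7845, -0.5883, 0.1961).
q_1·w_2 = 0.7845·(-2) + (-0.5883)·1 + 0.1961·(-1) = -2.3534.
u_2 = w_2 + 2.3534·q_1 = (-0.1538, -0.3846, -0.5385).
‖u_2‖ = 0.6794, so q_2 = (-0.2265, -0.5661, -0.7926).
q_1·w_3 = 0.7845·1 + (-0.5883)·(-4) + 0.1961·0 = 3.1379; q_2·w_3 = (-0.2265)·1 + (-0.5661)·(-4) + (-0.7926)·0 = 2.0381.
u_3 = w_3 − 3.1379·q_1 − 2.0381·q_2 = (-1.0000, -1.0000, 1.0000).
‖u_3‖ = 1.7321, so q_3 = (-0.5774, -0.5774, 0.5774).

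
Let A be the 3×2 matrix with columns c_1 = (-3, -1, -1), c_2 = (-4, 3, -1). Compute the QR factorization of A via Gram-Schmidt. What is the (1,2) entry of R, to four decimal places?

r_{12} = 3.0151

c_1 = (-3, -1, -1); ‖c_1‖ = 3.3166, so e_1 = (-0.9045, -0.3015, -0.3015).
r_{12} = e_1·c_2 = 3.0151.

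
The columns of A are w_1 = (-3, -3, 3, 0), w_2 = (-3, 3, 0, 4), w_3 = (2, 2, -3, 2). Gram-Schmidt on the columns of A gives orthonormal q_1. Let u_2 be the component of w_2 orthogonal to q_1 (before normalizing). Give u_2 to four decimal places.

w_1 = (-3, -3, 3, 0); ‖w_1‖ = 5.1962, so q_1 = (-0.5774, -0.5774, 0.5774, 0.0000).
q_1·w_2 = (-0.5774)·(-3) + (-0.5774)·3 + 0.5774·0 + 0.0000·4 = 0.0000.
u_2 = w_2 + 0.0000·q_1 = (-3.0000, 3.0000, 0.0000, 4.0000).

u_2 = (-3.0000, 3.0000, 0.0000, 4.0000)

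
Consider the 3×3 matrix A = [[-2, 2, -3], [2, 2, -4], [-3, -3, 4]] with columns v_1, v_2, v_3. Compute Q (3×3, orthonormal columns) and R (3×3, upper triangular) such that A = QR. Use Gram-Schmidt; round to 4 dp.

v_1 = (-2, 2, -3); ‖v_1‖ = 4.1231, so e_1 = (-0.4851, 0.4851, -0.7276).
e_1·v_2 = (-0.4851)·2 + 0.4851·2 + (-0.7276)·(-3) = 2.1828.
u_2 = v_2 − 2.1828·e_1 = (3.0588, 0.9412, -1.4118).
‖u_2‖ = 3.4979, so e_2 = (0.8745, 0.2691, -0.4036).
e_1·v_3 = (-0.4851)·(-3) + 0.4851·(-4) + (-0.7276)·4 = -3.3955; e_2·v_3 = 0.8745·(-3) + 0.2691·(-4) + (-0.4036)·4 = -5.3141.
u_3 = v_3 + 3.3955·e_1 + 5.3141·e_2 = (0.0000, -0.9231, -0.6154).
‖u_3‖ = 1.1094, so e_3 = (0.0000, -0.8321, -0.5547).

Q = [[-0.4851, 0.8745, 0.0000], [0.4851, 0.2691, -0.8321], [-0.7276, -0.4036, -0.5547]], R = [[4.1231, 2.1828, -3.3955], [0.0000, 3.4979, -5.3141], [0.0000, 0.0000, 1.1094]]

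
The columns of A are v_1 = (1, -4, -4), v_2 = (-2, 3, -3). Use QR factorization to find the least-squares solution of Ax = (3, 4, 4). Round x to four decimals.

x = (-0.9003, -0.3546)

v_1 = (1, -4, -4); ‖v_1‖ = 5.7446, so e_1 = (0.1741, -0.6963, -0.6963).
e_1·v_2 = 0.1741·(-2) + (-0.6963)·3 + (-0.6963)·(-3) = -0.3482.
u_2 = v_2 + 0.3482·e_1 = (-1.9394, 2.7576, -3.2424).
‖u_2‖ = 4.6775, so e_2 = (-0.4146, 0.5895, -0.6932).
Qᵀb = (-5.0483, -1.6585).
Back-substitute: x_2 = -1.6585/4.6775 = -0.3546.
x_1 = (-5.0483 + 0.3482·(-0.3546))/5.7446 = -0.9003.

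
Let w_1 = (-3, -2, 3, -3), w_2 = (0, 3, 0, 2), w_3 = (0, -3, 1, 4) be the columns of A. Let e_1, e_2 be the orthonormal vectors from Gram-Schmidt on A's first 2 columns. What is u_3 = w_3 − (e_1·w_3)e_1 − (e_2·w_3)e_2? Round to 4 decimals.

e_1 = w_1/‖w_1‖ = (-3, -2, 3, -3)/5.5678 = (-0.5388, -0.3592, 0.5388, -0.5388).
r_{12} = e_1·w_2 = -2.1553.
u_2 = w_2 + 2.1553·e_1 = (-1.1613, 2.2258, 1.1613, 0.8387).
‖u_2‖ = 2.8905, so e_2 = (-0.4018, 0.7700, 0.4018, 0.2902).
r_{13} = e_1·w_3 = -0.5388; r_{23} = e_2·w_3 = -0.7477.
u_3 = w_3 + 0.5388·e_1 + 0.7477·e_2 = (-0.5907, -2.6178, 1.5907, 3.9266).

u_3 = (-0.5907, -2.6178, 1.5907, 3.9266)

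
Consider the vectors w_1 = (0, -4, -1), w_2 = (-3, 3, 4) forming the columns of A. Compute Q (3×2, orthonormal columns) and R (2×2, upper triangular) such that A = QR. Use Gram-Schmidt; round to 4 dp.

Q = [[0.0000, -0.6893], [-0.9701, -0.1757], [-0.2425, 0.7028]], R = [[4.1231, -3.8806], [0.0000, 4.3521]]

q_1 = w_1/‖w_1‖ = (0, -4, -1)/4.1231 = (0.0000, -0.9701, -0.2425).
r_{12} = q_1·w_2 = -3.8806.
u_2 = w_2 + 3.8806·q_1 = (-3.0000, -0.7647, 3.0588).
‖u_2‖ = 4.3521, so q_2 = (-0.6893, -0.1757, 0.7028).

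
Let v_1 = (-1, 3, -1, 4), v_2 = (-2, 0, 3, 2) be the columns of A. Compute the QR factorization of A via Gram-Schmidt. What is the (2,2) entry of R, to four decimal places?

v_1 = (-1, 3, -1, 4); ‖v_1‖ = 5.1962, so q_1 = (-0.1925, 0.5774, -0.1925, 0.7698).
q_1·v_2 = (-0.1925)·(-2) + 0.5774·0 + (-0.1925)·3 + 0.7698·2 = 1.3472.
u_2 = v_2 − 1.3472·q_1 = (-1.7407, -0.7778, 3.2593, 0.9630).
r_{22} = ‖u_2‖ = 3.8968.

r_{22} = 3.8968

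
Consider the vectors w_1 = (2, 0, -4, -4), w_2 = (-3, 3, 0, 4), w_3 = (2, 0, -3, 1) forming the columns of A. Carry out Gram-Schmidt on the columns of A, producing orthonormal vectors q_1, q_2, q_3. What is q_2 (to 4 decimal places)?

w_1 = (2, 0, -4, -4); ‖w_1‖ = 6.0000, so q_1 = (0.3333, 0.0000, -0.6667, -0.6667).
q_1·w_2 = 0.3333·(-3) + 0.0000·3 + (-0.6667)·0 + (-0.6667)·4 = -3.6667.
u_2 = w_2 + 3.6667·q_1 = (-1.7778, 3.0000, -2.4444, 1.5556).
‖u_2‖ = 4.5338, so q_2 = (-0.3921, 0.6617, -0.5392, 0.3431).

q_2 = (-0.3921, 0.6617, -0.5392, 0.3431)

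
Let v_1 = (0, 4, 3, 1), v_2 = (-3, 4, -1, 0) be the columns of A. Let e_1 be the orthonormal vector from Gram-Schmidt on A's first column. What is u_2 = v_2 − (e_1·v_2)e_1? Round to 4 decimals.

v_1 = (0, 4, 3, 1); ‖v_1‖ = 5.0990, so e_1 = (0.0000, 0.7845, 0.5883, 0.1961).
e_1·v_2 = 0.0000·(-3) + 0.7845·4 + 0.5883·(-1) + 0.1961·0 = 2.5495.
u_2 = v_2 − 2.5495·e_1 = (-3.0000, 2.0000, -2.5000, -0.5000).

u_2 = (-3.0000, 2.0000, -2.5000, -0.5000)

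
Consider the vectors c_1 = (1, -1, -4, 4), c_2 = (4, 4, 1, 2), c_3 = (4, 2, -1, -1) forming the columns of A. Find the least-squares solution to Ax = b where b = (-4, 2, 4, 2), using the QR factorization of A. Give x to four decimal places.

c_1 = (1, -1, -4, 4); ‖c_1‖ = 5.8310, so q_1 = (0.1715, -0.1715, -0.6860, 0.6860).
q_1·c_2 = 0.1715·4 + (-0.1715)·4 + (-0.6860)·1 + 0.6860·2 = 0.6860.
u_2 = c_2 − 0.6860·q_1 = (3.8824, 4.1176, 1.4706, 1.5294).
‖u_2‖ = 6.0440, so q_2 = (0.6424, 0.6813, 0.2433, 0.2530).
q_1·c_3 = 0.1715·4 + (-0.1715)·2 + (-0.6860)·(-1) + 0.6860·(-1) = 0.3430; q_2·c_3 = 0.6424·4 + 0.6813·2 + 0.2433·(-1) + 0.2530·(-1) = 3.4356.
u_3 = c_3 − 0.3430·q_1 − 3.4356·q_2 = (1.7343, -0.2818, -1.6006, -2.1047).
‖u_3‖ = 3.1747, so q_3 = (0.5463, -0.0888, -0.5042, -0.6629).
Qᵀb = (-2.4010, 0.2725, -5.7053).
Back-substitute: x_3 = -5.7053/3.1747 = -1.7971.
x_2 = (0.2725 − 3.4356·(-1.7971))/6.0440 = 1.0666.
x_1 = (-2.4010 − 0.6860·1.0666 − 0.3430·(-1.7971))/5.8310 = -0.4315.

x = (-0.4315, 1.0666, -1.7971)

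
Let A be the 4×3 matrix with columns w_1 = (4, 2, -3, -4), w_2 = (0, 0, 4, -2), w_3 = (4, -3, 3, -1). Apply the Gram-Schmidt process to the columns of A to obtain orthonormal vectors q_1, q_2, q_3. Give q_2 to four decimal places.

w_1 = (4, 2, -3, -4); ‖w_1‖ = 6.7082, so q_1 = (0.5963, 0.2981, -0.4472, -0.5963).
q_1·w_2 = 0.5963·0 + 0.2981·0 + (-0.4472)·4 + (-0.5963)·(-2) = -0.5963.
u_2 = w_2 + 0.5963·q_1 = (0.3556, 0.1778, 3.7333, -2.3556).
‖u_2‖ = 4.4322, so q_2 = (0.0802, 0.0401, 0.8423, -0.5315).

q_2 = (0.0802, 0.0401, 0.8423, -0.5315)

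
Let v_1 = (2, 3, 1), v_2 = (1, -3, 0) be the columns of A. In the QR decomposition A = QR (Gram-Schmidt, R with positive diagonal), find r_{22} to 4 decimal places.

r_{22} = 2.5495

e_1 = v_1/‖v_1‖ = (2, 3, 1)/3.7417 = (0.5345, 0.8018, 0.2673).
r_{12} = e_1·v_2 = -1.8708.
u_2 = v_2 + 1.8708·e_1 = (2.0000, -1.5000, 0.5000).
r_{22} = ‖u_2‖ = 2.5495.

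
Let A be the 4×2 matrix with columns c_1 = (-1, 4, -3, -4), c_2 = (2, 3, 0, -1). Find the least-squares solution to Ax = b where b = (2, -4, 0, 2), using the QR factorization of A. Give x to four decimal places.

c_1 = (-1, 4, -3, -4); ‖c_1‖ = 6.4807, so e_1 = (-0.1543, 0.6172, -0.4629, -0.6172).
e_1·c_2 = (-0.1543)·2 + 0.6172·3 + (-0.4629)·0 + (-0.6172)·(-1) = 2.1602.
u_2 = c_2 − 2.1602·e_1 = (2.3333, 1.6667, 1.0000, 0.3333).
‖u_2‖ = 3.0551, so e_2 = (0.7638, 0.5455, 0.3273, 0.1091).
Qᵀb = (-4.0119, -0.4364).
Back-substitute: x_2 = -0.4364/3.0551 = -0.1429.
x_1 = (-4.0119 − 2.1602·(-0.1429))/6.4807 = -0.5714.

x = (-0.5714, -0.1429)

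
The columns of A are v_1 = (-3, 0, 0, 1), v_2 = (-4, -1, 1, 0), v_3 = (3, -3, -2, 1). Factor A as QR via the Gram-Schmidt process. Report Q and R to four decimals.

v_1 = (-3, 0, 0, 1); ‖v_1‖ = 3.1623, so e_1 = (-0.9487, 0.0000, 0.0000, 0.3162).
e_1·v_2 = (-0.9487)·(-4) + 0.0000·(-1) + 0.0000·1 + 0.3162·0 = 3.7947.
u_2 = v_2 − 3.7947·e_1 = (-0.4000, -1.0000, 1.0000, -1.2000).
‖u_2‖ = 1.8974, so e_2 = (-0.2108, -0.5270, 0.5270, -0.6325).
e_1·v_3 = (-0.9487)·3 + 0.0000·(-3) + 0.0000·(-2) + 0.3162·1 = -2.5298; e_2·v_3 = (-0.2108)·3 + (-0.5270)·(-3) + 0.5270·(-2) + (-0.6325)·1 = -0.7379.
u_3 = v_3 + 2.5298·e_1 + 0.7379·e_2 = (0.4444, -3.3889, -1.6111, 1.3333).
‖u_3‖ = 4.0069, so e_3 = (0.1109, -0.8458, -0.4021, 0.3328).

Q = [[-0.9487, -0.2108, 0.1109], [0.0000, -0.5270, -0.8458], [0.0000, 0.5270, -0.4021], [0.3162, -0.6325, 0.3328]], R = [[3.1623, 3.7947, -2.5298], [0.0000, 1.8974, -0.7379], [0.0000, 0.0000, 4.0069]]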